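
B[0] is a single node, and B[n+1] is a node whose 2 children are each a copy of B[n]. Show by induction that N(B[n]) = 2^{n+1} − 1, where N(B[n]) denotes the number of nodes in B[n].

Base case: N(B[0]) = 1, and 2^{0+1} − 1 = 1.
Assume N(B[r]) = 2^{r+1} − 1.
Then N(B[r+1]) = 1 + 2N(B[r]) = 1 + 2(2^{r+1} − 1) = 2^{r+2} − 2 + 1 = 2^{r+2} − 1.
So the formula holds for r+1, and by induction N(B[n]) = 2^{n+1} − 1 for all n ≥ 0.

N(B[n]) = 2^{n+1} − 1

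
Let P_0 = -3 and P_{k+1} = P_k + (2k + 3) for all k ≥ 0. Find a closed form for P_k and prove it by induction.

Claim: P_k = k^2 + 2k − 3.

Base case: P_0 = -3, and 0^2 + 2·0 − 3 = -3.
Assume P_m = m^2 + 2m − 3.
Then P_{m+1} = P_m + (2m + 3) = (m^2 + 2m − 3) + (2m + 3) = m^2 + 4m,
and (m+1)^2 + 2·(m+1) − 3 = m^2 + 4m.
Hence P_k = k^2 + 2k − 3 for every k ≥ 0, by induction.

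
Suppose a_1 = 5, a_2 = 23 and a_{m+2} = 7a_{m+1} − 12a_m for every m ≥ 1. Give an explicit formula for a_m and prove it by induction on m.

Claim: a_m = -3^m + 2·4^m.

Base cases: a_1 = 5 and -3^1 + 2·4^1 = 5; a_2 = 23 and -3^2 + 2·4^2 = 23.
Assume a_j = -3^j + 2·4^j for all 1 ≤ j ≤ k, where k ≥ 2.
Then a_{k+1} = 7a_k − 12a_{k−1} = 7·(-3^k + 2·4^k) − 12·(-3^{k−1} + 2·4^{k−1}) = -(7·3 − 12)3^{k−1} + 2·(7·4 − 12)4^{k−1} = -9·3^{k−1} + 32·4^{k−1} = -3^{k+1} + 2·4^{k+1}.
By strong induction, a_m = -3^m + 2·4^m for all m ≥ 1.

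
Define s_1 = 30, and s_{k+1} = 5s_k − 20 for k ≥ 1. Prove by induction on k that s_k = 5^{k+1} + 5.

Base case: s_1 = 30, and 5^{1+1} + 5 = 25 + 5 = 30.
Assume s_m = 5^{m+1} + 5 for some m ≥ 1.
Then s_{m+1} = 5s_m − 20 = 5·(5^{m+1} + 5) − 20 = 5^{m+2} + 25 − 20 = 5^{m+2} + 5.
So the formula holds for m+1, and by induction s_k = 5^{k+1} + 5 for all k ≥ 1.

s_k = 5^{k+1} + 5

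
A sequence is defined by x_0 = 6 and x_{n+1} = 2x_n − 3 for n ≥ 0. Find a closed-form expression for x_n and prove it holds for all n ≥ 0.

Claim: x_n = 3·2^n + 3.

Base case: x_0 = 6, and 3·2^0 + 3 = 3 + 3 = 6.
Assume x_m = 3·2^m + 3 for some m ≥ 0.
Then x_{m+1} = 2x_m − 3 = 2·(3·2^m + 3) − 3 = 6·2^m + 6 − 3 = 3·2^{m+1} + 3.
Hence x_n = 3·2^n + 3 for every n ≥ 0, by induction.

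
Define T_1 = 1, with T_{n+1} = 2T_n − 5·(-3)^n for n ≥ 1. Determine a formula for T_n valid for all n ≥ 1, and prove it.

Claim: T_n = 2·2^n + (-3)^n.

Base case: T_1 = 1, and 2·2^1 + (-3)^1 = 4 − 3 = 1.
Assume T_j = 2·2^j + (-3)^j for some j ≥ 1.
Then T_{j+1} = 2T_j − 5·(-3)^j = 2·(2·2^j + (-3)^j) − 5·(-3)^j = 2·2^{j+1} + 2·(-3)^j − 5·(-3)^j = 2·2^{j+1} − 3·(-3)^j = 2·2^{j+1} + (-3)^{j+1}.
By induction, T_n = 2·2^n + (-3)^n for all n ≥ 1.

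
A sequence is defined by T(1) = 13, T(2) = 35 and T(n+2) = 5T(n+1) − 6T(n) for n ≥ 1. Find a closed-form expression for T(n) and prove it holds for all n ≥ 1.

Claim: T(n) = 3·3^n + 2·2^n.

Base cases: T(1) = 13 and 3·3^1 + 2·2^1 = 13; T(2) = 35 and 3·3^2 + 2·2^2 = 35.
Assume T(j) = 3·3^j + 2·2^j for all 1 ≤ j ≤ r, where r ≥ 2.
Then T(r+1) = 5T(r) − 6T(r−1) = 5·(3·3^r + 2·2^r) − 6·(3·3^{r−1} + 2·2^{r−1}) = 3·(5·3 − 6)3^{r−1} + 2·(5·2 − 6)2^{r−1} = 27·3^{r−1} + 8·2^{r−1} = 3·3^{r+1} + 2·2^{r+1}.
This completes the inductive step, so T(n) = 3·3^n + 2·2^n for all n ≥ 1.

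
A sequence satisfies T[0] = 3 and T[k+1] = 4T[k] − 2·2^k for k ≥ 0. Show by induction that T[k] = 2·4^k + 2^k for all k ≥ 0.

Base case: T[0] = 3, and 2·4^0 + 2^0 = 2 + 1 = 3.
Assume T[r] = 2·4^r + 2^r for some r ≥ 0.
Then T[r+1] = 4T[r] − 2·2^r = 4·(2·4^r + 2^r) − 2·2^r = 2·4^{r+1} + 4·2^r − 2·2^r = 2·4^{r+1} + 2·2^r = 2·4^{r+1} + 2^{r+1}.
By induction, T[k] = 2·4^k + 2^k for all k ≥ 0.

T[k] = 2·4^k + 2^k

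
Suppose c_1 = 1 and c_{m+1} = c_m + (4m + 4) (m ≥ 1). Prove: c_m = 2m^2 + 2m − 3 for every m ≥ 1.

Base case: c_1 = 1, and 2·1^2 + 2·1 − 3 = 1.
Assume c_j = 2j^2 + 2j − 3.
Then c_{j+1} = c_j + (4j + 4) = (2j^2 + 2j − 3) + (4j + 4) = 2j^2 + 6j + 1,
and 2·(j+1)^2 + 2·(j+1) − 3 = 2j^2 + 6j + 1.
Hence c_m = 2m^2 + 2m − 3 for every m ≥ 1, by induction.

c_m = 2m^2 + 2m − 3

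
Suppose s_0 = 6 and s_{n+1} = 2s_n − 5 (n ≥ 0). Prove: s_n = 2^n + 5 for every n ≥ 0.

Base case: s_0 = 6, and 2^0 + 5 = 1 + 5 = 6.
Assume s_j = 2^j + 5 for some j ≥ 0.
Then s_{j+1} = 2s_j − 5 = 2·(2^j + 5) − 5 = 2^{j+1} + 10 − 5 = 2^{j+1} + 5.
Hence s_n = 2^n + 5 for every n ≥ 0, by induction.

s_n = 2^n + 5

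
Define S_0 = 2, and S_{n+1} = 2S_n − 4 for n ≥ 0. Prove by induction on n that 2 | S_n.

Base case: S_0 = 2 = 2·1, so 2 | S_0.
Assume 2 | S_m, so S_m = 2t for some integer t.
Then S_{m+1} = 2S_m − 4 = 2·(2t) − 4 = 2(2t − 2), so 2 | S_{m+1}.
By induction, 2 | S_n for all n ≥ 0.

2 | S_n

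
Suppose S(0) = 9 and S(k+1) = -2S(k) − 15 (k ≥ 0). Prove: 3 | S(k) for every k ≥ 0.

Base case: S(0) = 9 = 3·3, so 3 | S(0).
Assume 3 | S(m), so S(m) = 3t for some integer t.
Then S(m+1) = -2S(m) − 15 = -2·(3t) − 15 = 3(-2t − 5), so 3 | S(m+1).
Hence 3 | S(k) for every k ≥ 0, by induction.

3 | S(k)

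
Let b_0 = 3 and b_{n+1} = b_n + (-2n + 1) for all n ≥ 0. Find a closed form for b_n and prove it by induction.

Claim: b_n = -n^2 + 2n + 3.

Base case: b_0 = 3, and -0^2 + 2·0 + 3 = 3.
Assume b_j = -j^2 + 2j + 3.
Then b_{j+1} = b_j + (-2j + 1) = (-j^2 + 2j + 3) + (-2j + 1) = -j^2 + 4,
and -(j+1)^2 + 2·(j+1) + 3 = -j^2 + 4.
This completes the inductive step, so b_n = -n^2 + 2n + 3 for all n ≥ 0.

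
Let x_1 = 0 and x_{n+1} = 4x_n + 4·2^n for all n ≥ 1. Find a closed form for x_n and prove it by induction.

Claim: x_n = 4^n − 2·2^n.

Base case: x_1 = 0, and 4^1 − 2·2^1 = 4 − 4 = 0.
Assume x_m = 4^m − 2·2^m for some m ≥ 1.
Then x_{m+1} = 4x_m + 4·2^m = 4·(4^m − 2·2^m) + 4·2^m = 4^{m+1} − 8·2^m + 4·2^m = 4^{m+1} − 4·2^m = 4^{m+1} − 2·2^{m+1}.
Hence x_n = 4^n − 2·2^n for every n ≥ 1, by induction.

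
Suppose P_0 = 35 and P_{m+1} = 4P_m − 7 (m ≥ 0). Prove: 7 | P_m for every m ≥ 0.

Base case: P_0 = 35 = 7·5, so 7 | P_0.
Assume 7 | P_k, so P_k = 7t for some integer t.
Then P_{k+1} = 4P_k − 7 = 4·(7t) − 7 = 7(4t − 1), so 7 | P_{k+1}.
This completes the inductive step, so 7 | P_m for all m ≥ 0.

7 | P_m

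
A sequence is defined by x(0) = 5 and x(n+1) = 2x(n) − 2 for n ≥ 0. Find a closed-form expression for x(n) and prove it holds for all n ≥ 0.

Claim: x(n) = 3·2^n + 2.

Base case: x(0) = 5, and 3·2^0 + 2 = 3 + 2 = 5.
Assume x(j) = 3·2^j + 2 for some j ≥ 0.
Then x(j+1) = 2x(j) − 2 = 2·(3·2^j + 2) − 2 = 6·2^j + 4 − 2 = 3·2^{j+1} + 2.
So the formula holds for j+1, and by induction x(n) = 3·2^n + 2 for all n ≥ 0.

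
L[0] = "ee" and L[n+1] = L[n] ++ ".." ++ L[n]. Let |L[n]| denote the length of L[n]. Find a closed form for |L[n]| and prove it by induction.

Claim: |L[n]| = 2^{n+2} − 2.

Base case: |L[0]| = 2, and 2^{0+2} − 2 = 2.
Assume |L[j]| = 2^{j+2} − 2.
Then |L[j+1]| = |L[j]| + 2 + |L[j]| = 2|L[j]| + 2 = 2(2^{j+2} − 2) + 2 = 2^{j+3} − 4 + 2 = 2^{j+3} − 2.
This completes the inductive step, so |L[n]| = 2^{n+2} − 2 for all n ≥ 0.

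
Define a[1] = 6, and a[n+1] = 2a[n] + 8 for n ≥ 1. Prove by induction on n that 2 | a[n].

Base case: a[1] = 6 = 2·3, so 2 | a[1].
Assume 2 | a[m], so a[m] = 2t for some integer t.
Then a[m+1] = 2a[m] + 8 = 2·(2t) + 8 = 2(2t + 4), so 2 | a[m+1].
Hence 2 | a[n] for every n ≥ 1, by induction.

2 | a[n]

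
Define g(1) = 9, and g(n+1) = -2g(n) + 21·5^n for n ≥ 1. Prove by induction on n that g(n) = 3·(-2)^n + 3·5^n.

Base case: g(1) = 9, and 3·(-2)^1 + 3·5^1 = -6 + 15 = 9.
Assume g(k) = 3·(-2)^k + 3·5^k for some k ≥ 1.
Then g(k+1) = -2g(k) + 21·5^k = -2·(3·(-2)^k + 3·5^k) + 21·5^k = 3·(-2)^{k+1} − 6·5^k + 21·5^k = 3·(-2)^{k+1} + 15·5^k = 3·(-2)^{k+1} + 3·5^{k+1}.
By induction, g(n) = 3·(-2)^n + 3·5^n for all n ≥ 1.

g(n) = 3·(-2)^n + 3·5^n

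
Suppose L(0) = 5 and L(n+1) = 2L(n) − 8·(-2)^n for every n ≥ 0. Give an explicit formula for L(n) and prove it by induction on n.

Claim: L(n) = 3·2^n + 2·(-2)^n.

Base case: L(0) = 5, and 3·2^0 + 2·(-2)^0 = 3 + 2 = 5.
Assume L(j) = 3·2^j + 2·(-2)^j for some j ≥ 0.
Then L(j+1) = 2L(j) − 8·(-2)^j = 2·(3·2^j + 2·(-2)^j) − 8·(-2)^j = 3·2^{j+1} + 4·(-2)^j − 8·(-2)^j = 3·2^{j+1} − 4·(-2)^j = 3·2^{j+1} + 2·(-2)^{j+1}.
So the formula holds for j+1, and by induction L(n) = 3·2^n + 2·(-2)^n for all n ≥ 0.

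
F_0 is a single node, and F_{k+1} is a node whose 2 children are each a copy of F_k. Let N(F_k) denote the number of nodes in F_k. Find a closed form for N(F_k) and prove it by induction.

Claim: N(F_k) = 2^{k+1} − 1.

Base case: N(F_0) = 1, and 2^{0+1} − 1 = 1.
Assume N(F_m) = 2^{m+1} − 1.
Then N(F_{m+1}) = 1 + 2N(F_m) = 1 + 2(2^{m+1} − 1) = 2^{m+2} − 2 + 1 = 2^{m+2} − 1.
So the formula holds for m+1, and by induction N(F_k) = 2^{k+1} − 1 for all k ≥ 0.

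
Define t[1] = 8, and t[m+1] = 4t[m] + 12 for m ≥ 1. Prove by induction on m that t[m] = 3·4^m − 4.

Base case: t[1] = 8, and 3·4^1 − 4 = 12 − 4 = 8.
Assume t[j] = 3·4^j − 4 for some j ≥ 1.
Then t[j+1] = 4t[j] + 12 = 4·(3·4^j − 4) + 12 = 12·4^j − 16 + 12 = 3·4^{j+1} − 4.
This completes the inductive step, so t[m] = 3·4^m − 4 for all m ≥ 1.

t[m] = 3·4^m − 4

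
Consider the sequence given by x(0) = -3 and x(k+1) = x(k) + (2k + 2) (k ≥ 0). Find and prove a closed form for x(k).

Claim: x(k) = k^2 + k − 3.

Base case: x(0) = -3, and 0^2 + 0 − 3 = -3.
Assume x(m) = m^2 + m − 3.
Then x(m+1) = x(m) + (2m + 2) = (m^2 + m − 3) + (2m + 2) = m^2 + 3m − 1,
and (m+1)^2 + (m+1) − 3 = m^2 + 3m − 1.
By induction, x(k) = k^2 + k − 3 for all k ≥ 0.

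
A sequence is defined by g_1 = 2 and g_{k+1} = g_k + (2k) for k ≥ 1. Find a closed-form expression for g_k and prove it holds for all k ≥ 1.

Claim: g_k = k^2 − k + 2.

Base case: g_1 = 2, and 1^2 − 1 + 2 = 2.
Assume g_j = j^2 − j + 2.
Then g_{j+1} = g_j + (2j) = (j^2 − j + 2) + (2j) = j^2 + j + 2,
and (j+1)^2 − (j+1) + 2 = j^2 + j + 2.
By induction, g_k = k^2 − k + 2 for all k ≥ 1.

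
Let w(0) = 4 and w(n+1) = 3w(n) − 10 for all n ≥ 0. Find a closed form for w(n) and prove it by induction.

Claim: w(n) = -3^n + 5.

Base case: w(0) = 4, and -3^0 + 5 = -1 + 5 = 4.
Assume w(r) = -3^r + 5 for some r ≥ 0.
Then w(r+1) = 3w(r) − 10 = 3·(-3^r + 5) − 10 = -3^{r+1} + 15 − 10 = -3^{r+1} + 5.
So the formula holds for r+1, and by induction w(n) = -3^n + 5 for all n ≥ 0.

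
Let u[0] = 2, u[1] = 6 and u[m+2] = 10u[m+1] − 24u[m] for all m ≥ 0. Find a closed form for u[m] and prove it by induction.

Claim: u[m] = 3·4^m − 6^m.

Base cases: u[0] = 2 and 3·4^0 − 6^0 = 2; u[1] = 6 and 3·4^1 − 6^1 = 6.
Assume u[i] = 3·4^i − 6^i for all 0 ≤ i ≤ j, where j ≥ 1.
Then u[j+1] = 10u[j] − 24u[j−1] = 10·(3·4^j − 6^j) − 24·(3·4^{j−1} − 6^{j−1}) = 3·(10·4 − 24)4^{j−1} − (10·6 − 24)6^{j−1} = 48·4^{j−1} − 36·6^{j−1} = 3·4^{j+1} − 6^{j+1}.
By strong induction, u[m] = 3·4^m − 6^m for all m ≥ 0.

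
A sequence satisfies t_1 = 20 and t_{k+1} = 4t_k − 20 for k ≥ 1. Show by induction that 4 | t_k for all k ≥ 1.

Base case: t_1 = 20 = 4·5, so 4 | t_1.
Assume 4 | t_r, so t_r = 4s for some integer s.
Then t_{r+1} = 4t_r − 20 = 4·(4s) − 20 = 4(4s − 5), so 4 | t_{r+1}.
This completes the inductive step, so 4 | t_k for all k ≥ 1.

4 | t_k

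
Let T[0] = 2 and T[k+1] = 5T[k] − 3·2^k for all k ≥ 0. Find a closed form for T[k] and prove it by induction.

Claim: T[k] = 5^k + 2^k.

Base case: T[0] = 2, and 5^0 + 2^0 = 1 + 1 = 2.
Assume T[r] = 5^r + 2^r for some r ≥ 0.
Then T[r+1] = 5T[r] − 3·2^r = 5·(5^r + 2^r) − 3·2^r = 5^{r+1} + 5·2^r − 3·2^r = 5^{r+1} + 2·2^r = 5^{r+1} + 2^{r+1}.
This completes the inductive step, so T[k] = 5^k + 2^k for all k ≥ 0.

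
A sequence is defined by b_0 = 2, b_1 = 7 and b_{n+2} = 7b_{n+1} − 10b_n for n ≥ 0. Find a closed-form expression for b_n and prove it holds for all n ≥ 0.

Claim: b_n = 5^n + 2^n.

Base cases: b_0 = 2 and 5^0 + 2^0 = 2; b_1 = 7 and 5^1 + 2^1 = 7.
Assume b_j = 5^j + 2^j for all 0 ≤ j ≤ r, where r ≥ 1.
Then b_{r+1} = 7b_r − 10b_{r−1} = 7·(5^r + 2^r) − 10·(5^{r−1} + 2^{r−1}) = (7·5 − 10)5^{r−1} + (7·2 − 10)2^{r−1} = 25·5^{r−1} + 4·2^{r−1} = 5^{r+1} + 2^{r+1}.
By strong induction, b_n = 5^n + 2^n for all n ≥ 0.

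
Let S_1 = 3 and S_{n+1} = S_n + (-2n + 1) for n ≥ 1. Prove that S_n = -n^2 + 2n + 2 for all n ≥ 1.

Base case: S_1 = 3, and -1^2 + 2·1 + 2 = 3.
Assume S_j = -j^2 + 2j + 2.
Then S_{j+1} = S_j + (-2j + 1) = (-j^2 + 2j + 2) + (-2j + 1) = -j^2 + 3,
and -(j+1)^2 + 2·(j+1) + 2 = -j^2 + 3.
This completes the inductive step, so S_n = -n^2 + 2n + 2 for all n ≥ 1.

S_n = -n^2 + 2n + 2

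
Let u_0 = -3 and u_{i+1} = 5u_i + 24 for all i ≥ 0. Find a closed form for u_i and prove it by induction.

Claim: u_i = 3·5^i − 6.

Base case: u_0 = -3, and 3·5^0 − 6 = 3 − 6 = -3.
Assume u_k = 3·5^k − 6 for some k ≥ 0.
Then u_{k+1} = 5u_k + 24 = 5·(3·5^k − 6) + 24 = 15·5^k − 30 + 24 = 3·5^{k+1} − 6.
By induction, u_i = 3·5^i − 6 for all i ≥ 0.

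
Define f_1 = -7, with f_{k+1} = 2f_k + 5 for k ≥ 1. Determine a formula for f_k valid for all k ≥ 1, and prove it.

Claim: f_k = -2^k − 5.

Base case: f_1 = -7, and -2^1 − 5 = -2 − 5 = -7.
Assume f_m = -2^m − 5 for some m ≥ 1.
Then f_{m+1} = 2f_m + 5 = 2·(-2^m − 5) + 5 = -2^{m+1} − 10 + 5 = -2^{m+1} − 5.
This completes the inductive step, so f_k = -2^k − 5 for all k ≥ 1.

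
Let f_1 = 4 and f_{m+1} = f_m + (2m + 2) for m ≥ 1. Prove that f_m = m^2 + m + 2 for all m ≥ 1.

Base case: f_1 = 4, and 1^2 + 1 + 2 = 4.
Assume f_j = j^2 + j + 2.
Then f_{j+1} = f_j + (2j + 2) = (j^2 + j + 2) + (2j + 2) = j^2 + 3j + 4,
and (j+1)^2 + (j+1) + 2 = j^2 + 3j + 4.
By induction, f_m = m^2 + m + 2 for all m ≥ 1.

f_m = m^2 + m + 2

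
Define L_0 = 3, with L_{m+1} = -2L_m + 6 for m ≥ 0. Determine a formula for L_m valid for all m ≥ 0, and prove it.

Claim: L_m = (-2)^m + 2.

Base case: L_0 = 3, and (-2)^0 + 2 = 1 + 2 = 3.
Assume L_k = (-2)^k + 2 for some k ≥ 0.
Then L_{k+1} = -2L_k + 6 = -2·((-2)^k + 2) + 6 = -2·(-2)^k − 4 + 6 = (-2)^{k+1} + 2.
This completes the inductive step, so L_m = (-2)^m + 2 for all m ≥ 0.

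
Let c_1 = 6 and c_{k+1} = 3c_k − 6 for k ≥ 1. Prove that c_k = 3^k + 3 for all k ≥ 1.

Base case: c_1 = 6, and 3^1 + 3 = 3 + 3 = 6.
Assume c_j = 3^j + 3 for some j ≥ 1.
Then c_{j+1} = 3c_j − 6 = 3·(3^j + 3) − 6 = 3^{j+1} + 9 − 6 = 3^{j+1} + 3.
By induction, c_k = 3^k + 3 for all k ≥ 1.

c_k = 3^k + 3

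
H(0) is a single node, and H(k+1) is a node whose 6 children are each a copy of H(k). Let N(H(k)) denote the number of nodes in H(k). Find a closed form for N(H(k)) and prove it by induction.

Claim: N(H(k)) = (6^{k+1} − 1)/5.

Base case: N(H(0)) = 1, and (6^{0+1} − 1)/5 = 1.
Assume N(H(m)) = (6^{m+1} − 1)/5.
Then N(H(m+1)) = 1 + 6N(H(m)) = 1 + 6·(6^{m+1} − 1)/5 = 1 + (6^{m+2} − 6)/5 = (5 + 6^{m+2} − 6)/5 = (6^{m+2} − 1)/5.
This completes the inductive step, so N(H(k)) = (6^{k+1} − 1)/5 for all k ≥ 0.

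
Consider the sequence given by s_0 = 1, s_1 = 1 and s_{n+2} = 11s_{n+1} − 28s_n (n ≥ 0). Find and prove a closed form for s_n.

Claim: s_n = 2·4^n − 7^n.

Base cases: s_0 = 1 and 2·4^0 − 7^0 = 1; s_1 = 1 and 2·4^1 − 7^1 = 1.
Assume s_i = 2·4^i − 7^i for all 0 ≤ i ≤ j, where j ≥ 1.
Then s_{j+1} = 11s_j − 28s_{j−1} = 11·(2·4^j − 7^j) − 28·(2·4^{j−1} − 7^{j−1}) = 2·(11·4 − 28)4^{j−1} − (11·7 − 28)7^{j−1} = 32·4^{j−1} − 49·7^{j−1} = 2·4^{j+1} − 7^{j+1}.
So the formula holds for j+1, and by strong induction s_n = 2·4^n − 7^n for all n ≥ 0.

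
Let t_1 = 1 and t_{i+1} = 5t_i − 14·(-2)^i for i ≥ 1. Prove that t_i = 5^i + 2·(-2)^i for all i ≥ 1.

Base case: t_1 = 1, and 5^1 + 2·(-2)^1 = 5 − 4 = 1.
Assume t_m = 5^m + 2·(-2)^m for some m ≥ 1.
Then t_{m+1} = 5t_m − 14·(-2)^m = 5·(5^m + 2·(-2)^m) − 14·(-2)^m = 5^{m+1} + 10·(-2)^m − 14·(-2)^m = 5^{m+1} − 4·(-2)^m = 5^{m+1} + 2·(-2)^{m+1}.
Hence t_i = 5^i + 2·(-2)^i for every i ≥ 1, by induction.

t_i = 5^i + 2·(-2)^i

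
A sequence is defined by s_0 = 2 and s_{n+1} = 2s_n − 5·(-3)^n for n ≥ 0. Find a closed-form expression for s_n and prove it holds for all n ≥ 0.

Claim: s_n = 2^n + (-3)^n.

Base case: s_0 = 2, and 2^0 + (-3)^0 = 1 + 1 = 2.
Assume s_r = 2^r + (-3)^r for some r ≥ 0.
Then s_{r+1} = 2s_r − 5·(-3)^r = 2·(2^r + (-3)^r) − 5·(-3)^r = 2^{r+1} + 2·(-3)^r − 5·(-3)^r = 2^{r+1} − 3·(-3)^r = 2^{r+1} + (-3)^{r+1}.
By induction, s_n = 2^n + (-3)^n for all n ≥ 0.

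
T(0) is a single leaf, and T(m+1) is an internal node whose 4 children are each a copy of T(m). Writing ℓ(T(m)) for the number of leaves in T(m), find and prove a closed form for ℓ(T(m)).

Claim: ℓ(T(m)) = 4^m.

Base case: ℓ(T(0)) = 1, and 4^0 = 1.
Assume ℓ(T(j)) = 4^j.
Then ℓ(T(j+1)) = 4·ℓ(T(j)) = 4·4^j = 4^{j+1}.
So the formula holds for j+1, and by induction ℓ(T(m)) = 4^m for all m ≥ 0.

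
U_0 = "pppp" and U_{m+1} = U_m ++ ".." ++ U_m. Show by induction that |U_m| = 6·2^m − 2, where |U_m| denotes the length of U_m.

Base case: |U_0| = 4, and 6·2^0 − 2 = 4.
Assume |U_k| = 6·2^k − 2.
Then |U_{k+1}| = |U_k| + 2 + |U_k| = 2|U_k| + 2 = 2(6·2^k − 2) + 2 = 6·2^{k+1} − 4 + 2 = 6·2^{k+1} − 2.
This completes the inductive step, so |U_m| = 6·2^m − 2 for all m ≥ 0.

|U_m| = 6·2^m − 2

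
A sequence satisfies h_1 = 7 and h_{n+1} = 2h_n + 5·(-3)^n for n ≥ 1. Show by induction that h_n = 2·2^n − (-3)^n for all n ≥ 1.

Base case: h_1 = 7, and 2·2^1 − (-3)^1 = 4 + 3 = 7.
Assume h_m = 2·2^m − (-3)^m for some m ≥ 1.
Then h_{m+1} = 2h_m + 5·(-3)^m = 2·(2·2^m − (-3)^m) + 5·(-3)^m = 2·2^{m+1} − 2·(-3)^m + 5·(-3)^m = 2·2^{m+1} + 3·(-3)^m = 2·2^{m+1} − (-3)^{m+1}.
By induction, h_n = 2·2^n − (-3)^n for all n ≥ 1.

h_n = 2·2^n − (-3)^n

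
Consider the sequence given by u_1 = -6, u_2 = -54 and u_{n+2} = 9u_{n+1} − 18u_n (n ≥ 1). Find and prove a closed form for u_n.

Claim: u_n = 2·3^n − 2·6^n.

Base cases: u_1 = -6 and 2·3^1 − 2·6^1 = -6; u_2 = -54 and 2·3^2 − 2·6^2 = -54.
Assume u_i = 2·3^i − 2·6^i for all 1 ≤ i ≤ j, where j ≥ 2.
Then u_{j+1} = 9u_j − 18u_{j−1} = 9·(2·3^j − 2·6^j) − 18·(2·3^{j−1} − 2·6^{j−1}) = 2·(9·3 − 18)3^{j−1} − 2·(9·6 − 18)6^{j−1} = 18·3^{j−1} − 72·6^{j−1} = 2·3^{j+1} − 2·6^{j+1}.
By strong induction, u_n = 2·3^n − 2·6^n for all n ≥ 1.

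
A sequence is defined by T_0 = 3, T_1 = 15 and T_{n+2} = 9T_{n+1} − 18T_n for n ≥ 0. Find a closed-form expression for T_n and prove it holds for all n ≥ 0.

Claim: T_n = 2·6^n + 3^n.

Base cases: T_0 = 3 and 2·6^0 + 3^0 = 3; T_1 = 15 and 2·6^1 + 3^1 = 15.
Assume T_i = 2·6^i + 3^i for all 0 ≤ i ≤ j, where j ≥ 1.
Then T_{j+1} = 9T_j − 18T_{j−1} = 9·(2·6^j + 3^j) − 18·(2·6^{j−1} + 3^{j−1}) = 2·(9·6 − 18)6^{j−1} + (9·3 − 18)3^{j−1} = 72·6^{j−1} + 9·3^{j−1} = 2·6^{j+1} + 3^{j+1}.
By strong induction, T_n = 2·6^n + 3^n for all n ≥ 0.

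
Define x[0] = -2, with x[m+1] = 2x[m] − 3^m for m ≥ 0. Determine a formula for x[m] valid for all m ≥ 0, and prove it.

Claim: x[m] = -2^m − 3^m.

Base case: x[0] = -2, and -2^0 − 3^0 = -1 − 1 = -2.
Assume x[r] = -2^r − 3^r for some r ≥ 0.
Then x[r+1] = 2x[r] − 3^r = 2·(-2^r − 3^r) − 3^r = -2^{r+1} − 2·3^r − 3^r = -2^{r+1} − 3·3^r = -2^{r+1} − 3^{r+1}.
So the formula holds for r+1, and by induction x[m] = -2^m − 3^m for all m ≥ 0.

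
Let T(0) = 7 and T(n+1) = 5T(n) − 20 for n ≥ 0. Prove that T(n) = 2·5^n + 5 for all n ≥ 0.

Base case: T(0) = 7, and 2·5^0 + 5 = 2 + 5 = 7.
Assume T(m) = 2·5^m + 5 for some m ≥ 0.
Then T(m+1) = 5T(m) − 20 = 5·(2·5^m + 5) − 20 = 10·5^m + 25 − 20 = 2·5^{m+1} + 5.
This completes the inductive step, so T(n) = 2·5^n + 5 for all n ≥ 0.

T(n) = 2·5^n + 5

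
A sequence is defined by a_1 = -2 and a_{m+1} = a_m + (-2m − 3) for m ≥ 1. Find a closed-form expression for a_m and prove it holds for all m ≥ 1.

Claim: a_m = -m^2 − 2m + 1.

Base case: a_1 = -2, and -1^2 − 2·1 + 1 = -2.
Assume a_r = -r^2 − 2r + 1.
Then a_{r+1} = a_r + (-2r − 3) = (-r^2 − 2r + 1) + (-2r − 3) = -r^2 − 4r − 2,
and -(r+1)^2 − 2·(r+1) + 1 = -r^2 − 4r − 2.
Hence a_m = -m^2 − 2m + 1 for every m ≥ 1, by induction.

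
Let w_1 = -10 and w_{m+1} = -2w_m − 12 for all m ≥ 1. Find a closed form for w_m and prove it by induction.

Claim: w_m = 3·(-2)^m − 4.

Base case: w_1 = -10, and 3·(-2)^1 − 4 = -6 − 4 = -10.
Assume w_k = 3·(-2)^k − 4 for some k ≥ 1.
Then w_{k+1} = -2w_k − 12 = -2·(3·(-2)^k − 4) − 12 = -6·(-2)^k + 8 − 12 = 3·(-2)^{k+1} − 4.
So the formula holds for k+1, and by induction w_m = 3·(-2)^m − 4 for all m ≥ 1.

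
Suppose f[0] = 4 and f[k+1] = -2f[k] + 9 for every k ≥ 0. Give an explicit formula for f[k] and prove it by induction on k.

Claim: f[k] = (-2)^k + 3.

Base case: f[0] = 4, and (-2)^0 + 3 = 1 + 3 = 4.
Assume f[j] = (-2)^j + 3 for some j ≥ 0.
Then f[j+1] = -2f[j] + 9 = -2·((-2)^j + 3) + 9 = -2·(-2)^j − 6 + 9 = (-2)^{j+1} + 3.
Hence f[k] = (-2)^k + 3 for every k ≥ 0, by induction.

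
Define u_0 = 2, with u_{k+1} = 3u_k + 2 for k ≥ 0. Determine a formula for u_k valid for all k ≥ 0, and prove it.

Claim: u_k = 3^{k+1} − 1.

Base case: u_0 = 2, and 3^{0+1} − 1 = 3 − 1 = 2.
Assume u_r = 3^{r+1} − 1 for some r ≥ 0.
Then u_{r+1} = 3u_r + 2 = 3·(3^{r+1} − 1) + 2 = 3^{r+2} − 3 + 2 = 3^{r+2} − 1.
Hence u_k = 3^{k+1} − 1 for every k ≥ 0, by induction.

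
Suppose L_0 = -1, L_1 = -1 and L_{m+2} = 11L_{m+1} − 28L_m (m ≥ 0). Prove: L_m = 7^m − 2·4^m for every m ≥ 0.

Base cases: L_0 = -1 and 7^0 − 2·4^0 = -1; L_1 = -1 and 7^1 − 2·4^1 = -1.
Assume L_j = 7^j − 2·4^j for all 0 ≤ j ≤ k, where k ≥ 1.
Then L_{k+1} = 11L_k − 28L_{k−1} = 11·(7^k − 2·4^k) − 28·(7^{k−1} − 2·4^{k−1}) = (11·7 − 28)7^{k−1} − 2·(11·4 − 28)4^{k−1} = 49·7^{k−1} − 32·4^{k−1} = 7^{k+1} − 2·4^{k+1}.
This completes the inductive step, so L_m = 7^m − 2·4^m for all m ≥ 0.

L_m = 7^m − 2·4^m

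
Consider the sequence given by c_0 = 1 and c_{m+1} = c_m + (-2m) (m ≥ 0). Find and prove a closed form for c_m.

Claim: c_m = -m^2 + m + 1.

Base case: c_0 = 1, and -0^2 + 0 + 1 = 1.
Assume c_r = -r^2 + r + 1.
Then c_{r+1} = c_r + (-2r) = (-r^2 + r + 1) + (-2r) = -r^2 − r + 1,
and -(r+1)^2 + (r+1) + 1 = -r^2 − r + 1.
This completes the inductive step, so c_m = -m^2 + m + 1 for all m ≥ 0.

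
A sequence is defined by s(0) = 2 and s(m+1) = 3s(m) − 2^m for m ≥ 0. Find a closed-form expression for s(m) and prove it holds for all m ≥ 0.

Claim: s(m) = 3^m + 2^m.

Base case: s(0) = 2, and 3^0 + 2^0 = 1 + 1 = 2.
Assume s(j) = 3^j + 2^j for some j ≥ 0.
Then s(j+1) = 3s(j) − 2^j = 3·(3^j + 2^j) − 2^j = 3^{j+1} + 3·2^j − 2^j = 3^{j+1} + 2·2^j = 3^{j+1} + 2^{j+1}.
This completes the inductive step, so s(m) = 3^m + 2^m for all m ≥ 0.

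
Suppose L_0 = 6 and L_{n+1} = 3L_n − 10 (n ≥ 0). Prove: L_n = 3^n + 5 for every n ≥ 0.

Base case: L_0 = 6, and 3^0 + 5 = 1 + 5 = 6.
Assume L_j = 3^j + 5 for some j ≥ 0.
Then L_{j+1} = 3L_j − 10 = 3·(3^j + 5) − 10 = 3^{j+1} + 15 − 10 = 3^{j+1} + 5.
So the formula holds for j+1, and by induction L_n = 3^n + 5 for all n ≥ 0.

L_n = 3^n + 5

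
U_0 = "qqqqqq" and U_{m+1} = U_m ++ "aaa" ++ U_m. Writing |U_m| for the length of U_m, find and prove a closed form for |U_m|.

Claim: |U_m| = 9·2^m − 3.

Base case: |U_0| = 6, and 9·2^0 − 3 = 6.
Assume |U_j| = 9·2^j − 3.
Then |U_{j+1}| = |U_j| + 3 + |U_j| = 2|U_j| + 3 = 2(9·2^j − 3) + 3 = 9·2^{j+1} − 6 + 3 = 9·2^{j+1} − 3.
By induction, |U_m| = 9·2^m − 3 for all m ≥ 0.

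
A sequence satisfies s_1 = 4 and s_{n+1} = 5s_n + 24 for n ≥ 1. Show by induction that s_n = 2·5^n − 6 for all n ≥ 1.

Base case: s_1 = 4, and 2·5^1 − 6 = 10 − 6 = 4.
Assume s_m = 2·5^m − 6 for some m ≥ 1.
Then s_{m+1} = 5s_m + 24 = 5·(2·5^m − 6) + 24 = 10·5^m − 30 + 24 = 2·5^{m+1} − 6.
So the formula holds for m+1, and by induction s_n = 2·5^n − 6 for all n ≥ 1.

s_n = 2·5^n − 6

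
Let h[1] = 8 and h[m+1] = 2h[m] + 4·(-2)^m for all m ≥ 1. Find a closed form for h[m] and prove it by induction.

Claim: h[m] = 3·2^m − (-2)^m.

Base case: h[1] = 8, and 3·2^1 − (-2)^1 = 6 + 2 = 8.
Assume h[j] = 3·2^j − (-2)^j for some j ≥ 1.
Then h[j+1] = 2h[j] + 4·(-2)^j = 2·(3·2^j − (-2)^j) + 4·(-2)^j = 3·2^{j+1} − 2·(-2)^j + 4·(-2)^j = 3·2^{j+1} + 2·(-2)^j = 3·2^{j+1} − (-2)^{j+1}.
So the formula holds for j+1, and by induction h[m] = 3·2^m − (-2)^m for all m ≥ 1.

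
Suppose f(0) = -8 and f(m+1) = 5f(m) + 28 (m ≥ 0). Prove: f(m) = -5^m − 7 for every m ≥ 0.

Base case: f(0) = -8, and -5^0 − 7 = -1 − 7 = -8.
Assume f(r) = -5^r − 7 for some r ≥ 0.
Then f(r+1) = 5f(r) + 28 = 5·(-5^r − 7) + 28 = -5^{r+1} − 35 + 28 = -5^{r+1} − 7.
Hence f(m) = -5^m − 7 for every m ≥ 0, by induction.

f(m) = -5^m − 7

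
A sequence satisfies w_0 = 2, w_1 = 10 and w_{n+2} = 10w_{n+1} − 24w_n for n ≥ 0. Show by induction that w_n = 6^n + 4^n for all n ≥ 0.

Base cases: w_0 = 2 and 6^0 + 4^0 = 2; w_1 = 10 and 6^1 + 4^1 = 10.
Assume w_i = 6^i + 4^i for all 0 ≤ i ≤ j, where j ≥ 1.
Then w_{j+1} = 10w_j − 24w_{j−1} = 10·(6^j + 4^j) − 24·(6^{j−1} + 4^{j−1}) = (10·6 − 24)6^{j−1} + (10·4 − 24)4^{j−1} = 36·6^{j−1} + 16·4^{j−1} = 6^{j+1} + 4^{j+1}.
So the formula holds for j+1, and by strong induction w_n = 6^n + 4^n for all n ≥ 0.

w_n = 6^n + 4^n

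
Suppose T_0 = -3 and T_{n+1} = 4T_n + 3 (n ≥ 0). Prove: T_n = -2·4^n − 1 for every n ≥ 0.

Base case: T_0 = -3, and -2·4^0 − 1 = -2 − 1 = -3.
Assume T_j = -2·4^j − 1 for some j ≥ 0.
Then T_{j+1} = 4T_j + 3 = 4·(-2·4^j − 1) + 3 = -8·4^j − 4 + 3 = -2·4^{j+1} − 1.
This completes the inductive step, so T_n = -2·4^n − 1 for all n ≥ 0.

T_n = -2·4^n − 1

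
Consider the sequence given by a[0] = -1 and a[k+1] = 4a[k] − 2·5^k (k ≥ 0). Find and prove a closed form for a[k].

Claim: a[k] = 4^k − 2·5^k.

Base case: a[0] = -1, and 4^0 − 2·5^0 = 1 − 2 = -1.
Assume a[m] = 4^m − 2·5^m for some m ≥ 0.
Then a[m+1] = 4a[m] − 2·5^m = 4·(4^m − 2·5^m) − 2·5^m = 4^{m+1} − 8·5^m − 2·5^m = 4^{m+1} − 10·5^m = 4^{m+1} − 2·5^{m+1}.
By induction, a[k] = 4^k − 2·5^k for all k ≥ 0.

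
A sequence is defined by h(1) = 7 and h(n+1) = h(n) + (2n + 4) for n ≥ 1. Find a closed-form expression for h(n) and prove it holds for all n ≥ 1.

Claim: h(n) = n^2 + 3n + 3.

Base case: h(1) = 7, and 1^2 + 3·1 + 3 = 7.
Assume h(j) = j^2 + 3j + 3.
Then h(j+1) = h(j) + (2j + 4) = (j^2 + 3j + 3) + (2j + 4) = j^2 + 5j + 7,
and (j+1)^2 + 3·(j+1) + 3 = j^2 + 5j + 7.
This completes the inductive step, so h(n) = n^2 + 3n + 3 for all n ≥ 1.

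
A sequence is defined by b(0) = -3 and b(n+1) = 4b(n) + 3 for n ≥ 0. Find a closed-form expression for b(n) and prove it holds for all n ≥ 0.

Claim: b(n) = -2·4^n − 1.

Base case: b(0) = -3, and -2·4^0 − 1 = -2 − 1 = -3.
Assume b(j) = -2·4^j − 1 for some j ≥ 0.
Then b(j+1) = 4b(j) + 3 = 4·(-2·4^j − 1) + 3 = -8·4^j − 4 + 3 = -2·4^{j+1} − 1.
This completes the inductive step, so b(n) = -2·4^n − 1 for all n ≥ 0.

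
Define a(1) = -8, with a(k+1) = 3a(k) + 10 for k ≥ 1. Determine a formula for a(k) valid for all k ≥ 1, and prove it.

Claim: a(k) = -3^k − 5.

Base case: a(1) = -8, and -3^1 − 5 = -3 − 5 = -8.
Assume a(j) = -3^j − 5 for some j ≥ 1.
Then a(j+1) = 3a(j) + 10 = 3·(-3^j − 5) + 10 = -3^{j+1} − 15 + 10 = -3^{j+1} − 5.
So the formula holds for j+1, and by induction a(k) = -3^k − 5 for all k ≥ 1.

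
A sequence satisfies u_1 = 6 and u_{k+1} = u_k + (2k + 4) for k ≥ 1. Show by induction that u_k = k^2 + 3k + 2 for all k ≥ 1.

Base case: u_1 = 6, and 1^2 + 3·1 + 2 = 6.
Assume u_j = j^2 + 3j + 2.
Then u_{j+1} = u_j + (2j + 4) = (j^2 + 3j + 2) + (2j + 4) = j^2 + 5j + 6,
and (j+1)^2 + 3·(j+1) + 2 = j^2 + 5j + 6.
By induction, u_k = k^2 + 3k + 2 for all k ≥ 1.

u_k = k^2 + 3k + 2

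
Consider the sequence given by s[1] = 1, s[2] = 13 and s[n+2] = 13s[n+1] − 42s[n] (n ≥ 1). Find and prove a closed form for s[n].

Claim: s[n] = -6^n + 7^n.

Base cases: s[1] = 1 and -6^1 + 7^1 = 1; s[2] = 13 and -6^2 + 7^2 = 13.
Assume s[j] = -6^j + 7^j for all 1 ≤ j ≤ k, where k ≥ 2.
Then s[k+1] = 13s[k] − 42s[k−1] = 13·(-6^k + 7^k) − 42·(-6^{k−1} + 7^{k−1}) = -(13·6 − 42)6^{k−1} + (13·7 − 42)7^{k−1} = -36·6^{k−1} + 49·7^{k−1} = -6^{k+1} + 7^{k+1}.
This completes the inductive step, so s[n] = -6^n + 7^n for all n ≥ 1.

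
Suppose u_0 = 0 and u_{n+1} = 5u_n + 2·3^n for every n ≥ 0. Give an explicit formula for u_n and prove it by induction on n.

Claim: u_n = 5^n − 3^n.

Base case: u_0 = 0, and 5^0 − 3^0 = 1 − 1 = 0.
Assume u_r = 5^r − 3^r for some r ≥ 0.
Then u_{r+1} = 5u_r + 2·3^r = 5·(5^r − 3^r) + 2·3^r = 5^{r+1} − 5·3^r + 2·3^r = 5^{r+1} − 3·3^r = 5^{r+1} − 3^{r+1}.
So the formula holds for r+1, and by induction u_n = 5^n − 3^n for all n ≥ 0.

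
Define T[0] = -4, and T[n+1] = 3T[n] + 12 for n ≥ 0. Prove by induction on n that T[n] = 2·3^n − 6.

Base case: T[0] = -4, and 2·3^0 − 6 = 2 − 6 = -4.
Assume T[r] = 2·3^r − 6 for some r ≥ 0.
Then T[r+1] = 3T[r] + 12 = 3·(2·3^r − 6) + 12 = 6·3^r − 18 + 12 = 2·3^{r+1} − 6.
So the formula holds for r+1, and by induction T[n] = 2·3^n − 6 for all n ≥ 0.

T[n] = 2·3^n − 6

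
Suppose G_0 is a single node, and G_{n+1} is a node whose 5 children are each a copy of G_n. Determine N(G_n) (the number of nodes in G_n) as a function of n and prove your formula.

Claim: N(G_n) = (5^{n+1} − 1)/4.

Base case: N(G_0) = 1, and (5^{0+1} − 1)/4 = 1.
Assume N(G_j) = (5^{j+1} − 1)/4.
Then N(G_{j+1}) = 1 + 5N(G_j) = 1 + 5·(5^{j+1} − 1)/4 = 1 + (5^{j+2} − 5)/4 = (4 + 5^{j+2} − 5)/4 = (5^{j+2} − 1)/4.
This completes the inductive step, so N(G_n) = (5^{n+1} − 1)/4 for all n ≥ 0.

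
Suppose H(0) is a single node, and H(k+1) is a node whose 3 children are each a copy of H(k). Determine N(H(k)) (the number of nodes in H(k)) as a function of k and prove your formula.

Claim: N(H(k)) = (3^{k+1} − 1)/2.

Base case: N(H(0)) = 1, and (3^{0+1} − 1)/2 = 1.
Assume N(H(m)) = (3^{m+1} − 1)/2.
Then N(H(m+1)) = 1 + 3N(H(m)) = 1 + 3·(3^{m+1} − 1)/2 = 1 + (3^{m+2} − 3)/2 = (2 + 3^{m+2} − 3)/2 = (3^{m+2} − 1)/2.
Hence N(H(k)) = (3^{k+1} − 1)/2 for every k ≥ 0, by induction.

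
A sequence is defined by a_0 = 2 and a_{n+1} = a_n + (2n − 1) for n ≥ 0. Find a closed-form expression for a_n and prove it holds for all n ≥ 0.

Claim: a_n = n^2 − 2n + 2.

Base case: a_0 = 2, and 0^2 − 2·0 + 2 = 2.
Assume a_m = m^2 − 2m + 2.
Then a_{m+1} = a_m + (2m − 1) = (m^2 − 2m + 2) + (2m − 1) = m^2 + 1,
and (m+1)^2 − 2·(m+1) + 2 = m^2 + 1.
Hence a_n = n^2 − 2n + 2 for every n ≥ 0, by induction.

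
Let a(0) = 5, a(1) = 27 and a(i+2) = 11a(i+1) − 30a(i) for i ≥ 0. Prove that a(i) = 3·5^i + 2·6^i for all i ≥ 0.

Base cases: a(0) = 5 and 3·5^0 + 2·6^0 = 5; a(1) = 27 and 3·5^1 + 2·6^1 = 27.
Assume a(j) = 3·5^j + 2·6^j for all 0 ≤ j ≤ m, where m ≥ 1.
Then a(m+1) = 11a(m) − 30a(m−1) = 11·(3·5^m + 2·6^m) − 30·(3·5^{m−1} + 2·6^{m−1}) = 3·(11·5 − 30)5^{m−1} + 2·(11·6 − 30)6^{m−1} = 75·5^{m−1} + 72·6^{m−1} = 3·5^{m+1} + 2·6^{m+1}.
So the formula holds for m+1, and by strong induction a(i) = 3·5^i + 2·6^i for all i ≥ 0.

a(i) = 3·5^i + 2·6^i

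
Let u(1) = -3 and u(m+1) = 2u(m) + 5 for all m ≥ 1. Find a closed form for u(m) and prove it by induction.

Claim: u(m) = 2^m − 5.

Base case: u(1) = -3, and 2^1 − 5 = 2 − 5 = -3.
Assume u(r) = 2^r − 5 for some r ≥ 1.
Then u(r+1) = 2u(r) + 5 = 2·(2^r − 5) + 5 = 2^{r+1} − 10 + 5 = 2^{r+1} − 5.
This completes the inductive step, so u(m) = 2^m − 5 for all m ≥ 1.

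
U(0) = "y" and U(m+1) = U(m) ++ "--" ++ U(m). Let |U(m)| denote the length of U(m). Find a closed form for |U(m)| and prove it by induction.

Claim: |U(m)| = 3·2^m − 2.

Base case: |U(0)| = 1, and 3·2^0 − 2 = 1.
Assume |U(j)| = 3·2^j − 2.
Then |U(j+1)| = |U(j)| + 2 + |U(j)| = 2|U(j)| + 2 = 2(3·2^j − 2) + 2 = 3·2^{j+1} − 4 + 2 = 3·2^{j+1} − 2.
By induction, |U(m)| = 3·2^m − 2 for all m ≥ 0.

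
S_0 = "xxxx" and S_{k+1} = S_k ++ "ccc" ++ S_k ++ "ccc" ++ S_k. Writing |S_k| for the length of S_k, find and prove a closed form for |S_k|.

Claim: |S_k| = 7·3^k − 3.

Base case: |S_0| = 4, and 7·3^0 − 3 = 4.
Assume |S_j| = 7·3^j − 3.
Then |S_{j+1}| = 3|S_j| + 6 = 3(7·3^j − 3) + 6 = 7·3^{j+1} − 9 + 6 = 7·3^{j+1} − 3.
So the formula holds for j+1, and by induction |S_k| = 7·3^k − 3 for all k ≥ 0.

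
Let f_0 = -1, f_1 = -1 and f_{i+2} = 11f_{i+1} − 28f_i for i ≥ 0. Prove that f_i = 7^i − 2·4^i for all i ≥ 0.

Base cases: f_0 = -1 and 7^0 − 2·4^0 = -1; f_1 = -1 and 7^1 − 2·4^1 = -1.
Assume f_t = 7^t − 2·4^t for all 0 ≤ t ≤ j, where j ≥ 1.
Then f_{j+1} = 11f_j − 28f_{j−1} = 11·(7^j − 2·4^j) − 28·(7^{j−1} − 2·4^{j−1}) = (11·7 − 28)7^{j−1} − 2·(11·4 − 28)4^{j−1} = 49·7^{j−1} − 32·4^{j−1} = 7^{j+1} − 2·4^{j+1}.
Hence f_i = 7^i − 2·4^i for every i ≥ 0, by strong induction.

f_i = 7^i − 2·4^i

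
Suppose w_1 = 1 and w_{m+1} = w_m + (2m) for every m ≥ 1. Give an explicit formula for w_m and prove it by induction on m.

Claim: w_m = m^2 − m + 1.

Base case: w_1 = 1, and 1^2 − 1 + 1 = 1.
Assume w_k = k^2 − k + 1.
Then w_{k+1} = w_k + (2k) = (k^2 − k + 1) + (2k) = k^2 + k + 1,
and (k+1)^2 − (k+1) + 1 = k^2 + k + 1.
This completes the inductive step, so w_m = m^2 − m + 1 for all m ≥ 1.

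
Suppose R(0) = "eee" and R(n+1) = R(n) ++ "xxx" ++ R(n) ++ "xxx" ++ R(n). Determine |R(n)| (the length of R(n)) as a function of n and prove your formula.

Claim: |R(n)| = 6·3^n − 3.

Base case: |R(0)| = 3, and 6·3^0 − 3 = 3.
Assume |R(r)| = 6·3^r − 3.
Then |R(r+1)| = 3|R(r)| + 6 = 3(6·3^r − 3) + 6 = 6·3^{r+1} − 9 + 6 = 6·3^{r+1} − 3.
Hence |R(n)| = 6·3^n − 3 for every n ≥ 0, by induction.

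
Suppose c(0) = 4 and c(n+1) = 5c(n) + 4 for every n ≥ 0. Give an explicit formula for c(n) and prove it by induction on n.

Claim: c(n) = 5^{n+1} − 1.

Base case: c(0) = 4, and 5^{0+1} − 1 = 5 − 1 = 4.
Assume c(j) = 5^{j+1} − 1 for some j ≥ 0.
Then c(j+1) = 5c(j) + 4 = 5·(5^{j+1} − 1) + 4 = 5^{j+2} − 5 + 4 = 5^{j+2} − 1.
So the formula holds for j+1, and by induction c(n) = 5^{n+1} − 1 for all n ≥ 0.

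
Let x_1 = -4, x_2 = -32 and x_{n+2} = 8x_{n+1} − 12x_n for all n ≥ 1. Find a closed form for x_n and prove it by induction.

Claim: x_n = 2^n − 6^n.

Base cases: x_1 = -4 and 2^1 − 6^1 = -4; x_2 = -32 and 2^2 − 6^2 = -32.
Assume x_i = 2^i − 6^i for all 1 ≤ i ≤ j, where j ≥ 2.
Then x_{j+1} = 8x_j − 12x_{j−1} = 8·(2^j − 6^j) − 12·(2^{j−1} − 6^{j−1}) = (8·2 − 12)2^{j−1} − (8·6 − 12)6^{j−1} = 4·2^{j−1} − 36·6^{j−1} = 2^{j+1} − 6^{j+1}.
Hence x_n = 2^n − 6^n for every n ≥ 1, by strong induction.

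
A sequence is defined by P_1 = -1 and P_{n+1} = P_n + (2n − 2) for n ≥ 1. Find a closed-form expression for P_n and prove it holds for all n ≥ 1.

Claim: P_n = n^2 − 3n + 1.

Base case: P_1 = -1, and 1^2 − 3·1 + 1 = -1.
Assume P_r = r^2 − 3r + 1.
Then P_{r+1} = P_r + (2r − 2) = (r^2 − 3r + 1) + (2r − 2) = r^2 − r − 1,
and (r+1)^2 − 3·(r+1) + 1 = r^2 − r − 1.
By induction, P_n = n^2 − 3n + 1 for all n ≥ 1.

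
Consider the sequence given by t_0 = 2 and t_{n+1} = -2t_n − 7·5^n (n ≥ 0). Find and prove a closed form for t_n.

Claim: t_n = 3·(-2)^n − 5^n.

Base case: t_0 = 2, and 3·(-2)^0 − 5^0 = 3 − 1 = 2.
Assume t_m = 3·(-2)^m − 5^m for some m ≥ 0.
Then t_{m+1} = -2t_m − 7·5^m = -2·(3·(-2)^m − 5^m) − 7·5^m = 3·(-2)^{m+1} + 2·5^m − 7·5^m = 3·(-2)^{m+1} − 5·5^m = 3·(-2)^{m+1} − 5^{m+1}.
This completes the inductive step, so t_n = 3·(-2)^n − 5^n for all n ≥ 0.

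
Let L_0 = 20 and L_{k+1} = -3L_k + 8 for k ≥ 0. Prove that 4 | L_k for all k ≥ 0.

Base case: L_0 = 20 = 4·5, so 4 | L_0.
Assume 4 | L_j, so L_j = 4t for some integer t.
Then L_{j+1} = -3L_j + 8 = -3·(4t) + 8 = 4(-3t + 2), so 4 | L_{j+1}.
Hence 4 | L_k for every k ≥ 0, by induction.

4 | L_k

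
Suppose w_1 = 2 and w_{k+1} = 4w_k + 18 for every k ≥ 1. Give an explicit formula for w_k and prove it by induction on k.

Claim: w_k = 2·4^k − 6.

Base case: w_1 = 2, and 2·4^1 − 6 = 8 − 6 = 2.
Assume w_r = 2·4^r − 6 for some r ≥ 1.
Then w_{r+1} = 4w_r + 18 = 4·(2·4^r − 6) + 18 = 8·4^r − 24 + 18 = 2·4^{r+1} − 6.
So the formula holds for r+1, and by induction w_k = 2·4^k − 6 for all k ≥ 1.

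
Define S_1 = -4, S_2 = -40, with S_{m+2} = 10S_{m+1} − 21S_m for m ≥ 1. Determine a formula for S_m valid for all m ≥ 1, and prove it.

Claim: S_m = 3^m − 7^m.

Base cases: S_1 = -4 and 3^1 − 7^1 = -4; S_2 = -40 and 3^2 − 7^2 = -40.
Assume S_i = 3^i − 7^i for all 1 ≤ i ≤ j, where j ≥ 2.
Then S_{j+1} = 10S_j − 21S_{j−1} = 10·(3^j − 7^j) − 21·(3^{j−1} − 7^{j−1}) = (10·3 − 21)3^{j−1} − (10·7 − 21)7^{j−1} = 9·3^{j−1} − 49·7^{j−1} = 3^{j+1} − 7^{j+1}.
This completes the inductive step, so S_m = 3^m − 7^m for all m ≥ 1.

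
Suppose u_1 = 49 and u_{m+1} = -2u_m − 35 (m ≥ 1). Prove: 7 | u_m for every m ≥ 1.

Base case: u_1 = 49 = 7·7, so 7 | u_1.
Assume 7 | u_k, so u_k = 7t for some integer t.
Then u_{k+1} = -2u_k − 35 = -2·(7t) − 35 = 7(-2t − 5), so 7 | u_{k+1}.
So the property holds for k+1, and by induction 7 | u_m for all m ≥ 1.

7 | u_m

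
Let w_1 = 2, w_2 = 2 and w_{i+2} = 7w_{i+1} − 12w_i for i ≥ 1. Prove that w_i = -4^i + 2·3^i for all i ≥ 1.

Base cases: w_1 = 2 and -4^1 + 2·3^1 = 2; w_2 = 2 and -4^2 + 2·3^2 = 2.
Assume w_j = -4^j + 2·3^j for all 1 ≤ j ≤ r, where r ≥ 2.
Then w_{r+1} = 7w_r − 12w_{r−1} = 7·(-4^r + 2·3^r) − 12·(-4^{r−1} + 2·3^{r−1}) = -(7·4 − 12)4^{r−1} + 2·(7·3 − 12)3^{r−1} = -16·4^{r−1} + 18·3^{r−1} = -4^{r+1} + 2·3^{r+1}.
This completes the inductive step, so w_i = -4^i + 2·3^i for all i ≥ 1.

w_i = -4^i + 2·3^i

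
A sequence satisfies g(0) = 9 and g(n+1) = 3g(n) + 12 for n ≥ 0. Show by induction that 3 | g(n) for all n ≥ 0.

Base case: g(0) = 9 = 3·3, so 3 | g(0).
Assume 3 | g(j), so g(j) = 3t for some integer t.
Then g(j+1) = 3g(j) + 12 = 3·(3t) + 12 = 3(3t + 4), so 3 | g(j+1).
By induction, 3 | g(n) for all n ≥ 0.

3 | g(n)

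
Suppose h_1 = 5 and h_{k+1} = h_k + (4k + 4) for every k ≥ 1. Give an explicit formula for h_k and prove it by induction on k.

Claim: h_k = 2k^2 + 2k + 1.

Base case: h_1 = 5, and 2·1^2 + 2·1 + 1 = 5.
Assume h_r = 2r^2 + 2r + 1.
Then h_{r+1} = h_r + (4r + 4) = (2r^2 + 2r + 1) + (4r + 4) = 2r^2 + 6r + 5,
and 2·(r+1)^2 + 2·(r+1) + 1 = 2r^2 + 6r + 5.
Hence h_k = 2k^2 + 2k + 1 for every k ≥ 1, by induction.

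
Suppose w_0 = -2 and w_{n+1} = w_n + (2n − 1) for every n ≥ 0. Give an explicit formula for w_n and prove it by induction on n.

Claim: w_n = n^2 − 2n − 2.

Base case: w_0 = -2, and 0^2 − 2·0 − 2 = -2.
Assume w_m = m^2 − 2m − 2.
Then w_{m+1} = w_m + (2m − 1) = (m^2 − 2m − 2) + (2m − 1) = m^2 − 3,
and (m+1)^2 − 2·(m+1) − 2 = m^2 − 3.
Hence w_n = n^2 − 2n − 2 for every n ≥ 0, by induction.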